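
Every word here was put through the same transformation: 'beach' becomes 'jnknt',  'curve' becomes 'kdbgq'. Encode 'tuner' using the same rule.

The shift increases by 1 at each position, starting from +8: 8, 9, 10, ….
For tuner: t+8=b, u+9=d, n+10=x, e+11=p, r+12=d.

bdxpd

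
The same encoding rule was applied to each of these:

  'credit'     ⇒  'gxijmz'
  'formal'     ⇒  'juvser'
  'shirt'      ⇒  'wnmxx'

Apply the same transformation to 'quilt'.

uamrx

It's a Vigenère-style cipher with numeric key [4,6]: position i shifts by key[i mod 2].
On quilt: q+4=u, u+6=a, i+4=m, l+6=r, t+4=x.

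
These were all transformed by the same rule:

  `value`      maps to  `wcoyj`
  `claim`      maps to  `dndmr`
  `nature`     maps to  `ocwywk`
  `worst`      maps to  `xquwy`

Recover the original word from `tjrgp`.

shock

In value: v→w is +1, a→c is +2, l→o is +3, u→y is +4 — the shift increases by 1 each position. The shift increases by 1 at each position, starting from +1: 1, 2, 3, ….
Decoding tjrgp: t−1=s, j−2=h, r−3=o, g−4=c, p−5=k.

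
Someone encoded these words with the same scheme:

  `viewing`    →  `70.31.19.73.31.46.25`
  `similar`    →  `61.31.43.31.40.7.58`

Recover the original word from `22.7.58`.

far

The formula is n = 3×(alphabet index, a=1) + 4.
Decoding 22.7.58: 22→(22−4)÷3=6=f, 7→(7−4)÷3=1=a, 58→(58−4)÷3=18=r.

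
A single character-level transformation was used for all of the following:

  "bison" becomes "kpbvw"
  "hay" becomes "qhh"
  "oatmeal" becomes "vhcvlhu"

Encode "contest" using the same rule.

lvwclbc

The rule splits by letter class: vowels +7, consonants +9.
Applying it to contest: c(cons)+9=l, o(vowel)+7=v, n(cons)+9=w, t(cons)+9=c, e(vowel)+7=l, s(cons)+9=b, t(cons)+9=c.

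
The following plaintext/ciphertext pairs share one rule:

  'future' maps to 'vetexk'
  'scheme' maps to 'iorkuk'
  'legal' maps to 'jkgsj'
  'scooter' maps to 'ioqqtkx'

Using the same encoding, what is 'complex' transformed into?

oqubjkl

This is an affine cipher: with a=0,…,z=25, each position x becomes (11x+18) mod 26.
On complex: c(2)→11·2+18≡14=o; o(14)→11·14+18≡16=q; m(12)→11·12+18≡20=u; p(15)→11·15+18≡1=b; l(11)→11·11+18≡9=j; e(4)→11·4+18≡10=k; x(23)→11·23+18≡11=l (all mod 26).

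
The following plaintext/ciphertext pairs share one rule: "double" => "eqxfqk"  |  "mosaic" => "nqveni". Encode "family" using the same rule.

gcpmqe

In double: d→e is +1, o→q is +2, u→x is +3, b→f is +4 — the shift increases by 1 each position. Each letter shifts forward by (position + 1), i.e. 1, 2, 3, … — the shift grows by one for each successive letter.
On family: f+1=g, a+2=c, m+3=p, i+4=m, l+5=q, y+6=e.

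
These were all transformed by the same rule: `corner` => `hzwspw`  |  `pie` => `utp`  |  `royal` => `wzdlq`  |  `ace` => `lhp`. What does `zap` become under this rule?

The rule splits by letter class: vowels +11, consonants +5.
Applying it to zap: z(cons)+5=e, a(vowel)+11=l, p(cons)+5=u.

elu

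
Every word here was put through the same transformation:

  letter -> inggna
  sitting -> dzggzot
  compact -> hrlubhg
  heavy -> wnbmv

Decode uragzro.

portion

This is an affine cipher: with a=0,…,z=25, each position x becomes (3x+1) mod 26.
Decoding uragzro: u(20)→9·(20−1)≡15=p; r(17)→9·(17−1)≡14=o; a(0)→9·(0−1)≡17=r; g(6)→9·(6−1)≡19=t; z(25)→9·(25−1)≡8=i; r(17)→9·(17−1)≡14=o; o(14)→9·(14−1)≡13=n (all mod 26).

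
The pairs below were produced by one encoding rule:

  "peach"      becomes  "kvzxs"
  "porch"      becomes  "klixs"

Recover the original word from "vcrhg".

exist

Each pair mirrors across the alphabet (p↔k, e↔v, a↔z): positions sum to 25. Letters are reflected about the middle of the alphabet (position → 25−position): Atbash.
Decoding vcrhg: v↔e, c↔x, r↔i, h↔s, g↔t.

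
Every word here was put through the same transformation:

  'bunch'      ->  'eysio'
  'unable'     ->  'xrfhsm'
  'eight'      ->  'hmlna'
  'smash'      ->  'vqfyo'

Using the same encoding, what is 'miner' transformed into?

In bunch: b→e is +3, u→y is +4, n→s is +5, c→i is +6 — the shift increases by 1 each position. The shift increases by 1 at each position, starting from +3: 3, 4, 5, ….
For miner: m+3=p, i+4=m, n+5=s, e+6=k, r+7=y.

pmsky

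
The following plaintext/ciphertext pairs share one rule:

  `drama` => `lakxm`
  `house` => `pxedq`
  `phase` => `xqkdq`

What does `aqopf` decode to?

In drama: d→l is +8, r→a is +9, a→k is +10, m→x is +11 — the shift increases by 1 each position. Each letter shifts forward by (position + 8), i.e. 8, 9, 10, … — the shift grows by one for each successive letter.
Decoding aqopf: a−8=s, q−9=h, o−10=e, p−11=e, f−12=t.

sheet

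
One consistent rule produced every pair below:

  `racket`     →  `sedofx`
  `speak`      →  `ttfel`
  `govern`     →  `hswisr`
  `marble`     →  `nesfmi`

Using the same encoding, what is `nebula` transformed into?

oicyme

The shifts repeat in a cycle of length 2: positions 0,1,… shift by +1, +4, then the pattern repeats.
Applying it to nebula: n+1=o, e+4=i, b+1=c, u+4=y, l+1=m, a+4=e.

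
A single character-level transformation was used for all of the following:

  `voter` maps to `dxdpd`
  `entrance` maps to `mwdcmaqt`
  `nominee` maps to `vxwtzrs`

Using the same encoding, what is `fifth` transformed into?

nrpet

Letter i (0-indexed) is shifted by i+8, so successive shifts are 8, 9, 10, ….
For fifth: f+8=n, i+9=r, f+10=p, t+11=e, h+12=t.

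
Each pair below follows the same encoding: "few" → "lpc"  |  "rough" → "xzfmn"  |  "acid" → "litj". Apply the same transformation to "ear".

The shift depends on letter class: consonant f→l is +6, but vowel e→p is +11. Vowels shift forward by 11 and consonants shift forward by 6.
For ear: e(vowel)+11=p, a(vowel)+11=l, r(cons)+6=x.

plx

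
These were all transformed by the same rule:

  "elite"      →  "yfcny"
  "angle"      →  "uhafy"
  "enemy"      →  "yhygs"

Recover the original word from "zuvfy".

fable

Compare letters: e→y is +20, l→f is +20, i→c is +20 — a constant shift. Each letter is shifted forward by 20 in the alphabet (a Caesar shift of +20).
Undoing it on zuvfy: z−20=f, u−20=a, v−20=b, f−20=l, y−20=e.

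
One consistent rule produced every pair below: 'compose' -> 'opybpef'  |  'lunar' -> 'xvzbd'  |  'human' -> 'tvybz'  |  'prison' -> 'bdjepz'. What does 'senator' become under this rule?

Two shifts are in play — +1 for a/e/i/o/u, +12 for every other letter.
On senator: s(cons)+12=e, e(vowel)+1=f, n(cons)+12=z, a(vowel)+1=b, t(cons)+12=f, o(vowel)+1=p, r(cons)+12=d.

efzbfpd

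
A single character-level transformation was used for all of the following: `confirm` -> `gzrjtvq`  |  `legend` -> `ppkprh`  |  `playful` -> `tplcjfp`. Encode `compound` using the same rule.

gzqtzfrh

The shift depends on letter class: consonant c→g is +4, but vowel o→z is +11. The rule splits by letter class: vowels +11, consonants +4.
For compound: c(cons)+4=g, o(vowel)+11=z, m(cons)+4=q, p(cons)+4=t, o(vowel)+11=z, u(vowel)+11=f, n(cons)+4=r, d(cons)+4=h.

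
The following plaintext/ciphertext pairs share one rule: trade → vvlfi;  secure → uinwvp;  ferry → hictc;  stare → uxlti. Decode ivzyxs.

growth

Shifts by position in trade: pos 0: t→v (+2), pos 1: r→v (+4), pos 2: a→l (+11), pos 3: d→f (+2), pos 4: e→i (+4) — repeating every 3. It's a Vigenère-style cipher with numeric key [2,4,11]: position i shifts by key[i mod 3].
Reversing it on ivzyxs: i−2=g, v−4=r, z−11=o, y−2=w, x−4=t, s−11=h.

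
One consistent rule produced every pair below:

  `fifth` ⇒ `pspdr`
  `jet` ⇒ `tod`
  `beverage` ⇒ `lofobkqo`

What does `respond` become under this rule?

Each letter is shifted forward by 10 in the alphabet (a Caesar shift of +10).
For respond: r+10=b, e+10=o, s+10=c, p+10=z, o+10=y, n+10=x, d+10=n.

boczyxn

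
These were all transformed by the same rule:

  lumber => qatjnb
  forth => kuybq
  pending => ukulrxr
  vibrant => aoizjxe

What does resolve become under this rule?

In lumber: l→q is +5, u→a is +6, m→t is +7, b→j is +8 — the shift increases by 1 each position. The shift increases by 1 at each position, starting from +5: 5, 6, 7, ….
Applying it to resolve: r+5=w, e+6=k, s+7=z, o+8=w, l+9=u, v+10=f, e+11=p.

wkzwufp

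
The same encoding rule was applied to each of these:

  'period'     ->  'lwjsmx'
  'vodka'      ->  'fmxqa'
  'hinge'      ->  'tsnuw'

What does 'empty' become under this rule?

wolhc

Each letter's alphabet position (a=0..z=25) is mapped through 25·x+0 mod 26 — an affine cipher.
On empty: e(4)→25·4+0≡22=w; m(12)→25·12+0≡14=o; p(15)→25·15+0≡11=l; t(19)→25·19+0≡7=h; y(24)→25·24+0≡2=c (all mod 26).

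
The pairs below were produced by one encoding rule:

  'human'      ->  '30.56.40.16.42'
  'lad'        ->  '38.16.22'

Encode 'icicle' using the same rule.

h(#8)→30 and u(#21)→56: differences scale by 2, so n = 2·pos + 14. The formula is n = 2×(alphabet index, a=1) + 14.
Applying it to icicle: i=9→32, c=3→20, i=9→32, c=3→20, l=12→38, e=5→24.

32.20.32.20.38.24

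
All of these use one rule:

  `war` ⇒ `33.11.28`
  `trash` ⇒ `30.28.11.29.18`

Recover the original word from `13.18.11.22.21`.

chalk

w is letter #23 and maps to 33: an offset of 10. Each letter is replaced by its alphabet position (a=1..z=26) + 10.
Reversing it on 13.18.11.22.21: 13→(13−10)÷1=3=c, 18→(18−10)÷1=8=h, 11→(11−10)÷1=1=a, 22→(22−10)÷1=12=l, 21→(21−10)÷1=11=k.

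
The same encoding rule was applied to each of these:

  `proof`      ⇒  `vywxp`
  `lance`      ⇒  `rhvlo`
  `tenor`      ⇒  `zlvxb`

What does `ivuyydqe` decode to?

composer

In proof: p→v is +6, r→y is +7, o→w is +8, o→x is +9 — the shift increases by 1 each position. Letter i (0-indexed) is shifted by i+6, so successive shifts are 6, 7, 8, ….
Undoing it on ivuyydqe: i−6=c, v−7=o, u−8=m, y−9=p, y−10=o, d−11=s, q−12=e, e−13=r.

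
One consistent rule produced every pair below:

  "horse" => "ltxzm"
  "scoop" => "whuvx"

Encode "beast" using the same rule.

fjgzb

In horse: h→l is +4, o→t is +5, r→x is +6, s→z is +7 — the shift increases by 1 each position. Each letter shifts forward by (position + 4), i.e. 4, 5, 6, … — the shift grows by one for each successive letter.
Applying it to beast: b+4=f, e+5=j, a+6=g, s+7=z, t+8=b.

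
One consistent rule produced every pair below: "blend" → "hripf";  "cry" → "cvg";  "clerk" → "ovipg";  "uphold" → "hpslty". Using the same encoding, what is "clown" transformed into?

The output letters match the input read backwards, each shifted +4: blend reversed is dnelb. Two steps: reverse the string, then apply a Caesar shift of +4.
On clown: reverse → nwolc; then shift: n+4=r, w+4=a, o+4=s, l+4=p, c+4=g.

raspg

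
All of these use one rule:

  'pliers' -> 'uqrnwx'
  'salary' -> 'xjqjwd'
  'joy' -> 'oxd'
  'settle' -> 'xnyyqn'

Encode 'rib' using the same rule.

wrg

Two shifts are in play — +9 for a/e/i/o/u, +5 for every other letter.
Applying it to rib: r(cons)+5=w, i(vowel)+9=r, b(cons)+5=g.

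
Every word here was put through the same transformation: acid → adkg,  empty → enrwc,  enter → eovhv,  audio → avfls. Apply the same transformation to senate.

sfpdxj

In acid: a→a is +0, c→d is +1, i→k is +2, d→g is +3 — the shift increases by 1 each position. Letter i (0-indexed) is shifted by i+0, so successive shifts are 0, 1, 2, ….
For senate: s+0=s, e+1=f, n+2=p, a+3=d, t+4=x, e+5=j.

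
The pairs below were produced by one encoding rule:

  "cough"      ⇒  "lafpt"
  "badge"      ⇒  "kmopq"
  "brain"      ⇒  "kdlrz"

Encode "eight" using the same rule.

nurqf

The shifts repeat in a cycle of length 3: positions 0,1,… shift by +9, +12, +11, then the pattern repeats.
Applying it to eight: e+9=n, i+12=u, g+11=r, h+9=q, t+12=f.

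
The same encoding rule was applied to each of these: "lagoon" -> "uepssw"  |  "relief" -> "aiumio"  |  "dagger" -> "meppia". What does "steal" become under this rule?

bcieu

The shift depends on letter class: consonant l→u is +9, but vowel a→e is +4. Two shifts are in play — +4 for a/e/i/o/u, +9 for every other letter.
On steal: s(cons)+9=b, t(cons)+9=c, e(vowel)+4=i, a(vowel)+4=e, l(cons)+9=u.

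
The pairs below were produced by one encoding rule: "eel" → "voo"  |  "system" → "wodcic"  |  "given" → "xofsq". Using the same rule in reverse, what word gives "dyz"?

The output letters match the input read backwards, each shifted +10: eel reversed is lee. The word is reversed, then every letter is shifted forward by 10.
Reversing it on dyz: shift back: d−10=t, y−10=o, z−10=p → top; then reverse → pot.

pot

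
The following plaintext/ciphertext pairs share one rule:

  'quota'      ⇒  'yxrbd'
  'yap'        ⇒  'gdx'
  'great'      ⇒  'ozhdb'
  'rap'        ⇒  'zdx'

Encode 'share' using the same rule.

The shift depends on letter class: consonant q→y is +8, but vowel u→x is +3. Two shifts are in play — +3 for a/e/i/o/u, +8 for every other letter.
Applying it to share: s(cons)+8=a, h(cons)+8=p, a(vowel)+3=d, r(cons)+8=z, e(vowel)+3=h.

apdzh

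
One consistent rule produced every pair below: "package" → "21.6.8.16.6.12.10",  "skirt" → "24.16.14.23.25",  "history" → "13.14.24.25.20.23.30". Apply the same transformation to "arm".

p is letter #16 and maps to 21: an offset of 5. Letters become their 1-based position plus 5 (so a→6, b→7, …).
On arm: a=1→6, r=18→23, m=13→18.

6.23.18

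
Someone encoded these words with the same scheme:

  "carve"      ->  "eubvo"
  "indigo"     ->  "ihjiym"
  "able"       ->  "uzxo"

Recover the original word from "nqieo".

juice

c(2)→e(4) and a(0)→u(20) fit y≡5x+20 (mod 26); the inverse of 5 mod 26 is 21. Each letter's alphabet position (a=0..z=25) is mapped through 5·x+20 mod 26 — an affine cipher.
Reversing it on nqieo: n(13)→21·(13−20)≡9=j; q(16)→21·(16−20)≡20=u; i(8)→21·(8−20)≡8=i; e(4)→21·(4−20)≡2=c; o(14)→21·(14−20)≡4=e (all mod 26).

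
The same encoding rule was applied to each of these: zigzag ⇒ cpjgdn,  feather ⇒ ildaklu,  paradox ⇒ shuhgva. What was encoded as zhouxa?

Shifts by position in zigzag: pos 0: z→c (+3), pos 1: i→p (+7), pos 2: g→j (+3), pos 3: z→g (+7) — repeating every 2. A repeating key of period 2 is used — shifts +3, +7 over and over.
Decoding zhouxa: z−3=w, h−7=a, o−3=l, u−7=n, x−3=u, a−7=t.

walnut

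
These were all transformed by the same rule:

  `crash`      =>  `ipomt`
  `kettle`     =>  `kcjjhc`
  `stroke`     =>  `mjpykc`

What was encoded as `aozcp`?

wafer

c(2)→i(8) and r(17)→p(15) fit y≡23x+14 (mod 26); the inverse of 23 mod 26 is 17. Each letter's alphabet position (a=0..z=25) is mapped through 23·x+14 mod 26 — an affine cipher.
Reversing it on aozcp: a(0)→17·(0−14)≡22=w; o(14)→17·(14−14)≡0=a; z(25)→17·(25−14)≡5=f; c(2)→17·(2−14)≡4=e; p(15)→17·(15−14)≡17=r (all mod 26).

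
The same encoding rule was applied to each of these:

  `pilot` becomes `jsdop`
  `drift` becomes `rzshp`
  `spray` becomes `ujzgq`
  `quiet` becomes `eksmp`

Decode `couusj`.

gossip

Treating letters as 0–25, the rule is x ↦ 21x + 6 (mod 26).
Undoing it on couusj: c(2)→5·(2−6)≡6=g; o(14)→5·(14−6)≡14=o; u(20)→5·(20−6)≡18=s; u(20)→5·(20−6)≡18=s; s(18)→5·(18−6)≡8=i; j(9)→5·(9−6)≡15=p (all mod 26).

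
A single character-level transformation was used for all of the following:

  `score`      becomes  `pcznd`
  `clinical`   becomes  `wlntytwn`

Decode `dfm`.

bus

The word is reversed, then every letter is shifted forward by 11.
Reversing it on dfm: shift back: d−11=s, f−11=u, m−11=b → sub; then reverse → bus.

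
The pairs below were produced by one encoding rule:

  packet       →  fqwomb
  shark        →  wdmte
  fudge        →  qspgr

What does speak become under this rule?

The output letters match the input read backwards, each shifted +12: packet reversed is tekcap. Two steps: reverse the string, then apply a Caesar shift of +12.
For speak: reverse → kaeps; then shift: k+12=w, a+12=m, e+12=q, p+12=b, s+12=e.

wmqbe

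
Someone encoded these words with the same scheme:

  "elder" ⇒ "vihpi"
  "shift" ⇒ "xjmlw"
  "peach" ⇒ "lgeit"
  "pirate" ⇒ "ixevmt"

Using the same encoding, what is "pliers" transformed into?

wvimpt

The word is reversed, then every letter is shifted forward by 4.
For pliers: reverse → sreilp; then shift: s+4=w, r+4=v, e+4=i, i+4=m, l+4=p, p+4=t.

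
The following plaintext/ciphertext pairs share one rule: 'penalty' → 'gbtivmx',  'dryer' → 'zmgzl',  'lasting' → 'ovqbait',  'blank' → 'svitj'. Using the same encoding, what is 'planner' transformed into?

The output letters match the input read backwards, each shifted +8: penalty reversed is ytlanep. Read the word backwards and shift each letter +8.
On planner: reverse → rennalp; then shift: r+8=z, e+8=m, n+8=v, n+8=v, a+8=i, l+8=t, p+8=x.

zmvvitx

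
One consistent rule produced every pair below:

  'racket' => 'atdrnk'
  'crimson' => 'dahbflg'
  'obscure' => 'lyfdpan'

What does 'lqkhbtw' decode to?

optimal

r(17)→a(0) and a(0)→t(19) fit y≡5x+19 (mod 26); the inverse of 5 mod 26 is 21. This is an affine cipher: with a=0,…,z=25, each position x becomes (5x+19) mod 26.
Reversing it on lqkhbtw: l(11)→21·(11−19)≡14=o; q(16)→21·(16−19)≡15=p; k(10)→21·(10−19)≡19=t; h(7)→21·(7−19)≡8=i; b(1)→21·(1−19)≡12=m; t(19)→21·(19−19)≡0=a; w(22)→21·(22−19)≡11=l (all mod 26).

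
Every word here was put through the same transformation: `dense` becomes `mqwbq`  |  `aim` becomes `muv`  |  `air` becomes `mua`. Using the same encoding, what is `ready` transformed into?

aqmmh

The shift depends on letter class: consonant d→m is +9, but vowel e→q is +12. The rule splits by letter class: vowels +12, consonants +9.
On ready: r(cons)+9=a, e(vowel)+12=q, a(vowel)+12=m, d(cons)+9=m, y(cons)+9=h.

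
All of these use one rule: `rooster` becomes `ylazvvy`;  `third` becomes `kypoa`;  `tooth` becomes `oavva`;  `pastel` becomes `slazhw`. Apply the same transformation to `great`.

ahlyn

The output letters match the input read backwards, each shifted +7: rooster reversed is retsoor. Read the word backwards and shift each letter +7.
For great: reverse → taerg; then shift: t+7=a, a+7=h, e+7=l, r+7=y, g+7=n.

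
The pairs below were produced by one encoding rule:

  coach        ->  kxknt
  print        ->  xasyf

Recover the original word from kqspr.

chief

In coach: c→k is +8, o→x is +9, a→k is +10, c→n is +11 — the shift increases by 1 each position. Each letter shifts forward by (position + 8), i.e. 8, 9, 10, … — the shift grows by one for each successive letter.
Decoding kqspr: k−8=c, q−9=h, s−10=i, p−11=e, r−12=f.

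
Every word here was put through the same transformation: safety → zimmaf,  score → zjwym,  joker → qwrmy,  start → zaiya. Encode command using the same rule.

The shift depends on letter class: consonant s→z is +7, but vowel a→i is +8. The rule splits by letter class: vowels +8, consonants +7.
For command: c(cons)+7=j, o(vowel)+8=w, m(cons)+7=t, m(cons)+7=t, a(vowel)+8=i, n(cons)+7=u, d(cons)+7=k.

jwttiuk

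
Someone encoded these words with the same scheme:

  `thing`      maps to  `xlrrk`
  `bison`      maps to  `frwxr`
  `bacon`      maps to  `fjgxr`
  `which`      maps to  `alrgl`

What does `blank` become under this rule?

fpjro

The shift depends on letter class: consonant t→x is +4, but vowel i→r is +9. Vowels shift forward by 9 and consonants shift forward by 4.
On blank: b(cons)+4=f, l(cons)+4=p, a(vowel)+9=j, n(cons)+4=r, k(cons)+4=o.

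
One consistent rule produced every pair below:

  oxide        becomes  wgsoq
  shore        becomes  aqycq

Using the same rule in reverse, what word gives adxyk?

In oxide: o→w is +8, x→g is +9, i→s is +10, d→o is +11 — the shift increases by 1 each position. Each letter shifts forward by (position + 8), i.e. 8, 9, 10, … — the shift grows by one for each successive letter.
Reversing it on adxyk: a−8=s, d−9=u, x−10=n, y−11=n, k−12=y.

sunny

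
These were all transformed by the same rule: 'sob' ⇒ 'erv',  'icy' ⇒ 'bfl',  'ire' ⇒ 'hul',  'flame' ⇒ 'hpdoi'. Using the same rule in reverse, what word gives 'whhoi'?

The output letters match the input read backwards, each shifted +3: sob reversed is bos. The word is reversed, then every letter is shifted forward by 3.
Decoding whhoi: shift back: w−3=t, h−3=e, h−3=e, o−3=l, i−3=f → teelf; then reverse → fleet.

fleet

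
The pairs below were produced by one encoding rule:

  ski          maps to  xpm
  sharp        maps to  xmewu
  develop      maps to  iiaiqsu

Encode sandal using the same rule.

xesieq

The shift depends on letter class: consonant s→x is +5, but vowel i→m is +4. Vowels shift forward by 4 and consonants shift forward by 5.
Applying it to sandal: s(cons)+5=x, a(vowel)+4=e, n(cons)+5=s, d(cons)+5=i, a(vowel)+4=e, l(cons)+5=q.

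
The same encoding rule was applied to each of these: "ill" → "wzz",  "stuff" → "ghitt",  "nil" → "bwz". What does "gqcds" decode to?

scope

Compare letters: i→w is +14, l→z is +14, l→z is +14 — a constant shift. Each letter is shifted forward by 14 in the alphabet (a Caesar shift of +14).
Decoding gqcds: g−14=s, q−14=c, c−14=o, d−14=p, s−14=e.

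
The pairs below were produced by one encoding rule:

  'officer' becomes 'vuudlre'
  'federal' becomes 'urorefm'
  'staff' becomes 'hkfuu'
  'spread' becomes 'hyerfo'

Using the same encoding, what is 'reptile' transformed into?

o(14)→v(21) and f(5)→u(20) fit y≡3x+5 (mod 26); the inverse of 3 mod 26 is 9. Each letter's alphabet position (a=0..z=25) is mapped through 3·x+5 mod 26 — an affine cipher.
For reptile: r(17)→3·17+5≡4=e; e(4)→3·4+5≡17=r; p(15)→3·15+5≡24=y; t(19)→3·19+5≡10=k; i(8)→3·8+5≡3=d; l(11)→3·11+5≡12=m; e(4)→3·4+5≡17=r (all mod 26).

erykdmr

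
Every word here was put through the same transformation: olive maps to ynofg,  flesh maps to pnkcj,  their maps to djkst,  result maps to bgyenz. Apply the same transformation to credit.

mtknkz

Shifts by position in olive: pos 0: o→y (+10), pos 1: l→n (+2), pos 2: i→o (+6), pos 3: v→f (+10), pos 4: e→g (+2) — repeating every 3. It's a Vigenère-style cipher with numeric key [10,2,6]: position i shifts by key[i mod 3].
For credit: c+10=m, r+2=t, e+6=k, d+10=n, i+2=k, t+6=z.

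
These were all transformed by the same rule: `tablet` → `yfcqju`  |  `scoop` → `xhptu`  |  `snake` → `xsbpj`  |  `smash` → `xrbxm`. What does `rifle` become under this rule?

wngqj

The shifts repeat in a cycle of length 3: positions 0,1,… shift by +5, +5, +1, then the pattern repeats.
Applying it to rifle: r+5=w, i+5=n, f+1=g, l+5=q, e+5=j.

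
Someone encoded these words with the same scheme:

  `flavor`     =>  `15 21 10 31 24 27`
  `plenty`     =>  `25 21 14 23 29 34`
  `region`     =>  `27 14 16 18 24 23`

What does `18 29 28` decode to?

Letters become their 1-based position plus 9 (so a→10, b→11, …).
Decoding 18 29 28: 18→(18−9)÷1=9=i, 29→(29−9)÷1=20=t, 28→(28−9)÷1=19=s.

its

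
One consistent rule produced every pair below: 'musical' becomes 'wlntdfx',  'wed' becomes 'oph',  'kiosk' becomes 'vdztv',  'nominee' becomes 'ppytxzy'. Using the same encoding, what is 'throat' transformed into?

elzcse

The output letters match the input read backwards, each shifted +11: musical reversed is lacisum. Two steps: reverse the string, then apply a Caesar shift of +11.
For throat: reverse → taorht; then shift: t+11=e, a+11=l, o+11=z, r+11=c, h+11=s, t+11=e.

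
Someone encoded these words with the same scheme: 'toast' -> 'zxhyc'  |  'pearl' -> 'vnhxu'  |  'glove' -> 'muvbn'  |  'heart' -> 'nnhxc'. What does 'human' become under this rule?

Shifts by position in toast: pos 0: t→z (+6), pos 1: o→x (+9), pos 2: a→h (+7), pos 3: s→y (+6), pos 4: t→c (+9) — repeating every 3. A repeating key of period 3 is used — shifts +6, +9, +7 over and over.
Applying it to human: h+6=n, u+9=d, m+7=t, a+6=g, n+9=w.

ndtgw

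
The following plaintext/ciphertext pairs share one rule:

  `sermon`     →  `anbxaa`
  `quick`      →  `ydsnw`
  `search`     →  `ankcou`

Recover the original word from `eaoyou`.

The shift increases by 1 at each position, starting from +8: 8, 9, 10, ….
Decoding eaoyou: e−8=w, a−9=r, o−10=e, y−11=n, o−12=c, u−13=h.

wrench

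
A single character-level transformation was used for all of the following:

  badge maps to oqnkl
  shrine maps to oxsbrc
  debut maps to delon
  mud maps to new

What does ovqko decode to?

eagle

The output letters match the input read backwards, each shifted +10: badge reversed is egdab. The word is reversed, then every letter is shifted forward by 10.
Reversing it on ovqko: shift back: o−10=e, v−10=l, q−10=g, k−10=a, o−10=e → elgae; then reverse → eagle.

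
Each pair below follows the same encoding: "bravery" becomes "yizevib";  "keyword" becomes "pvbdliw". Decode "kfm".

pun

Each pair mirrors across the alphabet (b↔y, r↔i, a↔z): positions sum to 25. This is the alphabet-reversal cipher (Atbash): a becomes z, b becomes y, etc.
Undoing it on kfm: k↔p, f↔u, m↔n.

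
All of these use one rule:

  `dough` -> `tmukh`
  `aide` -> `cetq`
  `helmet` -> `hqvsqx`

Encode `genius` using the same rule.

kqpeua

Treating letters as 0–25, the rule is x ↦ 23x + 2 (mod 26).
Applying it to genius: g(6)→23·6+2≡10=k; e(4)→23·4+2≡16=q; n(13)→23·13+2≡15=p; i(8)→23·8+2≡4=e; u(20)→23·20+2≡20=u; s(18)→23·18+2≡0=a (all mod 26).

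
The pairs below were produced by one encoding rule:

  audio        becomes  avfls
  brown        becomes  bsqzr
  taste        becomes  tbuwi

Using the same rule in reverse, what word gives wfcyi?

In audio: a→a is +0, u→v is +1, d→f is +2, i→l is +3 — the shift increases by 1 each position. The shift increases by 1 at each position, starting from +0: 0, 1, 2, ….
Undoing it on wfcyi: w−0=w, f−1=e, c−2=a, y−3=v, i−4=e.

weave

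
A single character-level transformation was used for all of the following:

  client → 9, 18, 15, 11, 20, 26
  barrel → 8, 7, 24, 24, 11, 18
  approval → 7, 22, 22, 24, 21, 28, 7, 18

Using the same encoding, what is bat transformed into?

8, 7, 26

c is letter #3 and maps to 9: an offset of 6. The number is (letter's place in the alphabet, a=1) + 6.
Applying it to bat: b=2→8, a=1→7, t=20→26.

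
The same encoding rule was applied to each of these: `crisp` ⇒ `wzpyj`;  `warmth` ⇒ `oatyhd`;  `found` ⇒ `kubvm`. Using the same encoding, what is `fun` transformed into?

ubm

Read the word backwards and shift each letter +7.
For fun: reverse → nuf; then shift: n+7=u, u+7=b, f+7=m.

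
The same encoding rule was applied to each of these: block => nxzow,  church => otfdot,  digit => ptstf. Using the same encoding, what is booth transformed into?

Two shifts are in play — +11 for a/e/i/o/u, +12 for every other letter.
Applying it to booth: b(cons)+12=n, o(vowel)+11=z, o(vowel)+11=z, t(cons)+12=f, h(cons)+12=t.

nzzft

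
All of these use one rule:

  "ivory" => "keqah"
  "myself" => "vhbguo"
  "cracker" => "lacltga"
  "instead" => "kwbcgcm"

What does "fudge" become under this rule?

The shift depends on letter class: consonant v→e is +9, but vowel i→k is +2. Two shifts are in play — +2 for a/e/i/o/u, +9 for every other letter.
On fudge: f(cons)+9=o, u(vowel)+2=w, d(cons)+9=m, g(cons)+9=p, e(vowel)+2=g.

owmpg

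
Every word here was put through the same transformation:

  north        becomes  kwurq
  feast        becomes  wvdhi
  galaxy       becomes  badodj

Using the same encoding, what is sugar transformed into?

Two steps: reverse the string, then apply a Caesar shift of +3.
On sugar: reverse → ragus; then shift: r+3=u, a+3=d, g+3=j, u+3=x, s+3=v.

udjxv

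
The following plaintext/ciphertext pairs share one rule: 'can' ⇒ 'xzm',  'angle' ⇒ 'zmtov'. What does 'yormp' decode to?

Each pair mirrors across the alphabet (c↔x, a↔z, n↔m): positions sum to 25. Letters are reflected about the middle of the alphabet (position → 25−position): Atbash.
Decoding yormp: y↔b, o↔l, r↔i, m↔n, p↔k.

blink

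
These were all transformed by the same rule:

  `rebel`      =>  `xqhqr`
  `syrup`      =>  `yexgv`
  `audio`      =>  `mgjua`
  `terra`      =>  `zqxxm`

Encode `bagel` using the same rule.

hmmqr

The shift depends on letter class: consonant r→x is +6, but vowel e→q is +12. Two shifts are in play — +12 for a/e/i/o/u, +6 for every other letter.
For bagel: b(cons)+6=h, a(vowel)+12=m, g(cons)+6=m, e(vowel)+12=q, l(cons)+6=r.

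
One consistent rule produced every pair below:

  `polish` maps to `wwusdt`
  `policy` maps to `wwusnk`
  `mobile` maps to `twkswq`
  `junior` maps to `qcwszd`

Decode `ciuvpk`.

valley

In polish: p→w is +7, o→w is +8, l→u is +9, i→s is +10 — the shift increases by 1 each position. The shift increases by 1 at each position, starting from +7: 7, 8, 9, ….
Decoding ciuvpk: c−7=v, i−8=a, u−9=l, v−10=l, p−11=e, k−12=y.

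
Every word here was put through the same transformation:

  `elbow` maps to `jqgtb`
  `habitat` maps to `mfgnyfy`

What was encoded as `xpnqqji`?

Compare letters: e→j is +5, l→q is +5, b→g is +5 — a constant shift. This is a Caesar cipher with shift 5.
Undoing it on xpnqqji: x−5=s, p−5=k, n−5=i, q−5=l, q−5=l, j−5=e, i−5=d.

skilled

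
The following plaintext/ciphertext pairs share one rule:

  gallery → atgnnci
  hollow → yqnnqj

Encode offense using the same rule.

gupghhq

The word is reversed, then every letter is shifted forward by 2.
For offense: reverse → esneffo; then shift: e+2=g, s+2=u, n+2=p, e+2=g, f+2=h, f+2=h, o+2=q.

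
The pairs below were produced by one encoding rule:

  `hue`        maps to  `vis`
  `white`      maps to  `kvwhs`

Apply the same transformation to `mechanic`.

Compare letters: h→v is +14, u→i is +14, e→s is +14 — a constant shift. It's a constant shift of +14 (ROT14).
Applying it to mechanic: m+14=a, e+14=s, c+14=q, h+14=v, a+14=o, n+14=b, i+14=w, c+14=q.

asqvobwq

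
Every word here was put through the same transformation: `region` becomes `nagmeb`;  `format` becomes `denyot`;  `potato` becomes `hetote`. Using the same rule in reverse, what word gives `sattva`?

kettle

r(17)→n(13) and e(4)→a(0) fit y≡3x+14 (mod 26); the inverse of 3 mod 26 is 9. This is an affine cipher: with a=0,…,z=25, each position x becomes (3x+14) mod 26.
Reversing it on sattva: s(18)→9·(18−14)≡10=k; a(0)→9·(0−14)≡4=e; t(19)→9·(19−14)≡19=t; t(19)→9·(19−14)≡19=t; v(21)→9·(21−14)≡11=l; a(0)→9·(0−14)≡4=e (all mod 26).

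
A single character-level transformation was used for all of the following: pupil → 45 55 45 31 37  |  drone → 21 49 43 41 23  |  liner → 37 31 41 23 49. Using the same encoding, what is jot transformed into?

33 43 53

p(#16)→45 and u(#21)→55: differences scale by 2, so n = 2·pos + 13. The formula is n = 2×(alphabet index, a=1) + 13.
For jot: j=10→33, o=15→43, t=20→53.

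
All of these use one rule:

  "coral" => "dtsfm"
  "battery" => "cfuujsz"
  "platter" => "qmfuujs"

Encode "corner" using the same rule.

The shift depends on letter class: consonant c→d is +1, but vowel o→t is +5. Vowels shift forward by 5 and consonants shift forward by 1.
For corner: c(cons)+1=d, o(vowel)+5=t, r(cons)+1=s, n(cons)+1=o, e(vowel)+5=j, r(cons)+1=s.

dtsojs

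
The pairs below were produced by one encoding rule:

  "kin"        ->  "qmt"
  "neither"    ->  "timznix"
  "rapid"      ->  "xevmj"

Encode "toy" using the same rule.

The rule splits by letter class: vowels +4, consonants +6.
For toy: t(cons)+6=z, o(vowel)+4=s, y(cons)+6=e.

zse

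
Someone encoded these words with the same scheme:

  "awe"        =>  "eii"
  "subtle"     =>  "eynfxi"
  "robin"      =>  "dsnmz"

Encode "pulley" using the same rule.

The shift depends on letter class: consonant w→i is +12, but vowel a→e is +4. Two shifts are in play — +4 for a/e/i/o/u, +12 for every other letter.
For pulley: p(cons)+12=b, u(vowel)+4=y, l(cons)+12=x, l(cons)+12=x, e(vowel)+4=i, y(cons)+12=k.

byxxik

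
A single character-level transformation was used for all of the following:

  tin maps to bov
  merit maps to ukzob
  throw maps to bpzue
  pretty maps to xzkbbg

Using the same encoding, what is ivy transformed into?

Vowels shift forward by 6 and consonants shift forward by 8.
Applying it to ivy: i(vowel)+6=o, v(cons)+8=d, y(cons)+8=g.

odg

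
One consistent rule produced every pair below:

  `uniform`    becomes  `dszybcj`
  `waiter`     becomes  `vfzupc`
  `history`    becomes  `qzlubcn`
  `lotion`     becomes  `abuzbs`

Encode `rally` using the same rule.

cfaan

u(20)→d(3) and n(13)→s(18) fit y≡9x+5 (mod 26); the inverse of 9 mod 26 is 3. Treating letters as 0–25, the rule is x ↦ 9x + 5 (mod 26).
For rally: r(17)→9·17+5≡2=c; a(0)→9·0+5≡5=f; l(11)→9·11+5≡0=a; l(11)→9·11+5≡0=a; y(24)→9·24+5≡13=n (all mod 26).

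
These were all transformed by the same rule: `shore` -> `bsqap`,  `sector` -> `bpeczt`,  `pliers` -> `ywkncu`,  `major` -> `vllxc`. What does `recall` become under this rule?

apejwn

It's a Vigenère-style cipher with numeric key [9,11,2]: position i shifts by key[i mod 3].
Applying it to recall: r+9=a, e+11=p, c+2=e, a+9=j, l+11=w, l+2=n.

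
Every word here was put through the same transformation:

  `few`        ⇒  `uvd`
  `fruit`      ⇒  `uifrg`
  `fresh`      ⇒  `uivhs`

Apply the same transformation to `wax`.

Each pair mirrors across the alphabet (f↔u, e↔v, w↔d): positions sum to 25. This is the alphabet-reversal cipher (Atbash): a becomes z, b becomes y, etc.
For wax: w↔d, a↔z, x↔c.

dzc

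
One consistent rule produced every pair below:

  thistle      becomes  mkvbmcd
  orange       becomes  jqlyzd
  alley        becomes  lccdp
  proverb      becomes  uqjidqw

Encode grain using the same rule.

zqlvy

t(19)→m(12) and h(7)→k(10) fit y≡11x+11 (mod 26); the inverse of 11 mod 26 is 19. This is an affine cipher: with a=0,…,z=25, each position x becomes (11x+11) mod 26.
Applying it to grain: g(6)→11·6+11≡25=z; r(17)→11·17+11≡16=q; a(0)→11·0+11≡11=l; i(8)→11·8+11≡21=v; n(13)→11·13+11≡24=y (all mod 26).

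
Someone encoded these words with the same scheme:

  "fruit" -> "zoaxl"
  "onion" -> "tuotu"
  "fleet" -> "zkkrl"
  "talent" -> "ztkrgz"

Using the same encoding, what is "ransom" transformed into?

suytgx

The output letters match the input read backwards, each shifted +6: fruit reversed is tiurf. Read the word backwards and shift each letter +6.
For ransom: reverse → mosnar; then shift: m+6=s, o+6=u, s+6=y, n+6=t, a+6=g, r+6=x.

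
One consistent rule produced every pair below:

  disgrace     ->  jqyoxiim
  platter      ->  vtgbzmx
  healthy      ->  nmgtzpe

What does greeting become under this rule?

Shifts by position in disgrace: pos 0: d→j (+6), pos 1: i→q (+8), pos 2: s→y (+6), pos 3: g→o (+8) — repeating every 2. A repeating key of period 2 is used — shifts +6, +8 over and over.
On greeting: g+6=m, r+8=z, e+6=k, e+8=m, t+6=z, i+8=q, n+6=t, g+8=o.

mzkmzqto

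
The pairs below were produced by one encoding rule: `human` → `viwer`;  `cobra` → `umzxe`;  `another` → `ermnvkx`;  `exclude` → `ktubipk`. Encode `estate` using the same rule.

Treating letters as 0–25, the rule is x ↦ 21x + 4 (mod 26).
For estate: e(4)→21·4+4≡10=k; s(18)→21·18+4≡18=s; t(19)→21·19+4≡13=n; a(0)→21·0+4≡4=e; t(19)→21·19+4≡13=n; e(4)→21·4+4≡10=k (all mod 26).

ksnenk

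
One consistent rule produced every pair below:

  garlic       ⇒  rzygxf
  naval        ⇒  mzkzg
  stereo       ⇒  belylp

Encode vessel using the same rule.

klbblg

g(6)→r(17) and a(0)→z(25) fit y≡3x+25 (mod 26); the inverse of 3 mod 26 is 9. This is an affine cipher: with a=0,…,z=25, each position x becomes (3x+25) mod 26.
On vessel: v(21)→3·21+25≡10=k; e(4)→3·4+25≡11=l; s(18)→3·18+25≡1=b; s(18)→3·18+25≡1=b; e(4)→3·4+25≡11=l; l(11)→3·11+25≡6=g (all mod 26).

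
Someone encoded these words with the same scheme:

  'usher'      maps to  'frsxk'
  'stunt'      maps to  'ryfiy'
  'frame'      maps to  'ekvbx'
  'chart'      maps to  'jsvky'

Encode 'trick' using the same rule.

u(20)→f(5) and s(18)→r(17) fit y≡7x+21 (mod 26); the inverse of 7 mod 26 is 15. Each letter's alphabet position (a=0..z=25) is mapped through 7·x+21 mod 26 — an affine cipher.
For trick: t(19)→7·19+21≡24=y; r(17)→7·17+21≡10=k; i(8)→7·8+21≡25=z; c(2)→7·2+21≡9=j; k(10)→7·10+21≡13=n (all mod 26).

ykzjn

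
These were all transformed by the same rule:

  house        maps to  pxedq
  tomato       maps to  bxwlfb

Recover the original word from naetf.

In house: h→p is +8, o→x is +9, u→e is +10, s→d is +11 — the shift increases by 1 each position. Letter i (0-indexed) is shifted by i+8, so successive shifts are 8, 9, 10, ….
Undoing it on naetf: n−8=f, a−9=r, e−10=u, t−11=i, f−12=t.

fruit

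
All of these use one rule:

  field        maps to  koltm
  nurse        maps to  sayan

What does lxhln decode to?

The shift increases by 1 at each position, starting from +5: 5, 6, 7, ….
Reversing it on lxhln: l−5=g, x−6=r, h−7=a, l−8=d, n−9=e.

grade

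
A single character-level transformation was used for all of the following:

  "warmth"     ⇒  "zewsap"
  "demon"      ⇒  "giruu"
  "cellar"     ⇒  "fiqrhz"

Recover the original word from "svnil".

price

In warmth: w→z is +3, a→e is +4, r→w is +5, m→s is +6 — the shift increases by 1 each position. Each letter shifts forward by (position + 3), i.e. 3, 4, 5, … — the shift grows by one for each successive letter.
Decoding svnil: s−3=p, v−4=r, n−5=i, i−6=c, l−7=e.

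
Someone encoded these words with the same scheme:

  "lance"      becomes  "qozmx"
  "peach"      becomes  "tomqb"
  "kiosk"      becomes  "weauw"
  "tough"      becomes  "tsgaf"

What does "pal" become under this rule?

The output letters match the input read backwards, each shifted +12: lance reversed is ecnal. Read the word backwards and shift each letter +12.
For pal: reverse → lap; then shift: l+12=x, a+12=m, p+12=b.

xmb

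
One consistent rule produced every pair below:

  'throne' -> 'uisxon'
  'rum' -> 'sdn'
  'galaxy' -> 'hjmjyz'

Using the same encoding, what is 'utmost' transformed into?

The shift depends on letter class: consonant t→u is +1, but vowel o→x is +9. The rule splits by letter class: vowels +9, consonants +1.
On utmost: u(vowel)+9=d, t(cons)+1=u, m(cons)+1=n, o(vowel)+9=x, s(cons)+1=t, t(cons)+1=u.

dunxtu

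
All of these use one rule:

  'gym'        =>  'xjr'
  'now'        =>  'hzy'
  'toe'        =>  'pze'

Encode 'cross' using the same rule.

The output letters match the input read backwards, each shifted +11: gym reversed is myg. Two steps: reverse the string, then apply a Caesar shift of +11.
For cross: reverse → ssorc; then shift: s+11=d, s+11=d, o+11=z, r+11=c, c+11=n.

ddzcn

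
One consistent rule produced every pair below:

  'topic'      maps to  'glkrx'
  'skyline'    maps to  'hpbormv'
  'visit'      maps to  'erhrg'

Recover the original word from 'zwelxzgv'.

Each pair mirrors across the alphabet (t↔g, o↔l, p↔k): positions sum to 25. This is the alphabet-reversal cipher (Atbash): a becomes z, b becomes y, etc.
Reversing it on zwelxzgv: z↔a, w↔d, e↔v, l↔o, x↔c, z↔a, g↔t, v↔e.

advocate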